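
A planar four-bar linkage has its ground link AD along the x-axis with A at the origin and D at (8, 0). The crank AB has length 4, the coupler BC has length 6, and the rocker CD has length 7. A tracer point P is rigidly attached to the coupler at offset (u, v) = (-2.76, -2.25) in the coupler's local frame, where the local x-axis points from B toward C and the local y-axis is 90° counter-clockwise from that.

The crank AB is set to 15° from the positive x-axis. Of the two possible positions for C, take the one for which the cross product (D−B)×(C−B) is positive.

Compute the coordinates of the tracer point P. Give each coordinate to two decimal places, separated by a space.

A=(0,0), D=(8.00,0)
B = A + 4.00·(cos15°, sin15°) = (3.8637, 1.0353)
|BD| = 4.2639
circle(B,6.00) ∩ circle(D,7.00): a=0.6075, h=5.9692
  candidates: C₊=(5.9024,6.6783) cross=25.452; C₋=(3.0037,-4.9028) cross=-25.452
  mode + wants cross > 0 → take C=(5.9024,6.6783) (cross=25.452)
ex = (C−B)/|BC| = (0.3398,0.9405); ey = (-0.9405,0.3398)
P = B + -2.76·ex + -2.25·ey = (5.0421,-2.3250)

5.04 -2.33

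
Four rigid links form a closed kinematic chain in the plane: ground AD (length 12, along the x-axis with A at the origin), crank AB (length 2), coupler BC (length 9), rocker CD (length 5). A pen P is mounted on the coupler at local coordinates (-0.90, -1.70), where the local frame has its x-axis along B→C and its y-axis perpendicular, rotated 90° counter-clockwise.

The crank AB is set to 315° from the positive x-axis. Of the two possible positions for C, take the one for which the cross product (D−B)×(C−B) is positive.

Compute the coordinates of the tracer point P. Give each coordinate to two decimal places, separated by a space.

A=(0,0), D=(12.00,0)
B = A + 2.00·(cos315°, sin315°) = (1.4142, -1.4142)
|BD| = 10.6798
circle(B,9.00) ∩ circle(D,5.00): a=7.9617, h=4.1966
  candidates: C₊=(8.7501,3.7997) cross=44.819; C₋=(9.8615,-4.5196) cross=-44.819
  mode + wants cross > 0 → take C=(8.7501,3.7997) (cross=44.819)
ex = (C−B)/|BC| = (0.8151,0.5793); ey = (-0.5793,0.8151)
P = B + -0.90·ex + -1.70·ey = (1.6655,-3.3213)

1.67 -3.32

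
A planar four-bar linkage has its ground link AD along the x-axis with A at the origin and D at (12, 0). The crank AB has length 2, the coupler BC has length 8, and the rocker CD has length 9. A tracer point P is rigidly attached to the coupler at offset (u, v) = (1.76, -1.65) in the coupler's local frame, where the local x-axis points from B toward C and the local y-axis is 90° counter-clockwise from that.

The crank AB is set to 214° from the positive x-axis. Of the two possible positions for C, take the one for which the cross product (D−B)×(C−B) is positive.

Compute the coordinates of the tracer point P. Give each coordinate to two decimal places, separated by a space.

0.75 -1.10

A=(0,0), D=(12.00,0)
B = A + 2.00·(cos214°, sin214°) = (-1.6581, -1.1184)
|BD| = 13.7038
circle(B,8.00) ∩ circle(D,9.00): a=6.2316, h=5.0167
  candidates: C₊=(4.1433,4.3901) cross=68.747; C₋=(4.9622,-5.6097) cross=-68.747
  mode + wants cross > 0 → take C=(4.1433,4.3901) (cross=68.747)
ex = (C−B)/|BC| = (0.7252,0.6886); ey = (-0.6886,0.7252)
P = B + 1.76·ex + -1.65·ey = (0.7544,-1.1031)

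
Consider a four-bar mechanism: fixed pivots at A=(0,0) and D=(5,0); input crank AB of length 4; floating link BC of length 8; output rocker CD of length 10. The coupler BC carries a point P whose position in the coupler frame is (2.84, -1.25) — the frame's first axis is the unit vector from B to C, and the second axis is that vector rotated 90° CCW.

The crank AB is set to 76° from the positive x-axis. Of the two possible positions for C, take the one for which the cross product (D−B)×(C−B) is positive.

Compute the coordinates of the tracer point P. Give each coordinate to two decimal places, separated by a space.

A=(0,0), D=(5.00,0)
B = A + 4.00·(cos76°, sin76°) = (0.9677, 3.8812)
|BD| = 5.5967
circle(B,8.00) ∩ circle(D,10.00): a=-0.4178, h=7.9891
  candidates: C₊=(6.2069,9.9269) cross=44.713; C₋=(-4.8736,-1.5850) cross=-44.713
  mode + wants cross > 0 → take C=(6.2069,9.9269) (cross=44.713)
ex = (C−B)/|BC| = (0.6549,0.7557); ey = (-0.7557,0.6549)
P = B + 2.84·ex + -1.25·ey = (3.7722,5.2088)

3.77 5.21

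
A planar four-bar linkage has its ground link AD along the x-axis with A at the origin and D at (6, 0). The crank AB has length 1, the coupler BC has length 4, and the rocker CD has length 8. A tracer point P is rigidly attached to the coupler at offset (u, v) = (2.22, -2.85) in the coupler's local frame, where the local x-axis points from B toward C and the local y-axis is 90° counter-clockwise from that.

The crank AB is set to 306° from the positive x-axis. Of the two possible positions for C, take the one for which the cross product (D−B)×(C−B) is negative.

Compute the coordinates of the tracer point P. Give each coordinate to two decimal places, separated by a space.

A=(0,0), D=(6.00,0)
B = A + 1.00·(cos306°, sin306°) = (0.5878, -0.8090)
|BD| = 5.4723
circle(B,4.00) ∩ circle(D,8.00): a=-1.6495, h=3.6441
  candidates: C₊=(-1.5823,2.5511) cross=19.942; C₋=(-0.5049,-4.6569) cross=-19.942
  mode - wants cross < 0 → take C=(-0.5049,-4.6569) (cross=-19.942)
ex = (C−B)/|BC| = (-0.2732,-0.9620); ey = (0.9620,-0.2732)
P = B + 2.22·ex + -2.85·ey = (-2.7602,-2.1661)

-2.76 -2.17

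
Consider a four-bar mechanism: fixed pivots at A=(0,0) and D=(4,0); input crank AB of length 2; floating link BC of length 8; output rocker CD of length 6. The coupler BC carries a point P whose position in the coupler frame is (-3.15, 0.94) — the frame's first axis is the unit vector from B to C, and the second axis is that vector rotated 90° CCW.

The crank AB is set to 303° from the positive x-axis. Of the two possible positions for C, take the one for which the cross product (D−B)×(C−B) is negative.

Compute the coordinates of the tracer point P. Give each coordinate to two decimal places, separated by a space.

A=(0,0), D=(4.00,0)
B = A + 2.00·(cos303°, sin303°) = (1.0893, -1.6773)
|BD| = 3.3594
circle(B,8.00) ∩ circle(D,6.00): a=5.8471, h=5.4600
  candidates: C₊=(3.4292,5.9728) cross=18.342; C₋=(8.8815,-3.4887) cross=-18.342
  mode - wants cross < 0 → take C=(8.8815,-3.4887) (cross=-18.342)
ex = (C−B)/|BC| = (0.9740,-0.2264); ey = (0.2264,0.9740)
P = B + -3.15·ex + 0.94·ey = (-1.7661,-0.0485)

-1.77 -0.05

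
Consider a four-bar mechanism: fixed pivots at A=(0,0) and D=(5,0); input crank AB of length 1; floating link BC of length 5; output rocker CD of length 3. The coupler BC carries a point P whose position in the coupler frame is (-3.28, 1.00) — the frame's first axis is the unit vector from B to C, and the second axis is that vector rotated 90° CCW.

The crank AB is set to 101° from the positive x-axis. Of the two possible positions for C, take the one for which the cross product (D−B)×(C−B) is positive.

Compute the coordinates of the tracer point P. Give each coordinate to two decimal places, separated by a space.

-3.60 0.62

A=(0,0), D=(5.00,0)
B = A + 1.00·(cos101°, sin101°) = (-0.1908, 0.9816)
|BD| = 5.2828
circle(B,5.00) ∩ circle(D,3.00): a=4.1558, h=2.7802
  candidates: C₊=(4.4092,2.9412) cross=14.687; C₋=(3.3760,-2.5224) cross=-14.687
  mode + wants cross > 0 → take C=(4.4092,2.9412) (cross=14.687)
ex = (C−B)/|BC| = (0.9200,0.3919); ey = (-0.3919,0.9200)
P = B + -3.28·ex + 1.00·ey = (-3.6003,0.6161)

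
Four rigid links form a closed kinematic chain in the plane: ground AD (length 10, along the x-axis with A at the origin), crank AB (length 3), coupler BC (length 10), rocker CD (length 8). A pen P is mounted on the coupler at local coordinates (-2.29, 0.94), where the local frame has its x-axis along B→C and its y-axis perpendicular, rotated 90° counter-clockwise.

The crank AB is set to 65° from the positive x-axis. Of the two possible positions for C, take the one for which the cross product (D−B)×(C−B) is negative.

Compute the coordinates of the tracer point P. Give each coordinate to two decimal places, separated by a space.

A=(0,0), D=(10.00,0)
B = A + 3.00·(cos65°, sin65°) = (1.2679, 2.7189)
|BD| = 9.1456
circle(B,10.00) ∩ circle(D,8.00): a=6.5410, h=7.5641
  candidates: C₊=(9.7618,7.9965) cross=69.179; C₋=(5.2643,-6.4478) cross=-69.179
  mode - wants cross < 0 → take C=(5.2643,-6.4478) (cross=-69.179)
ex = (C−B)/|BC| = (0.3996,-0.9167); ey = (0.9167,0.3996)
P = B + -2.29·ex + 0.94·ey = (1.2143,5.1938)

1.21 5.19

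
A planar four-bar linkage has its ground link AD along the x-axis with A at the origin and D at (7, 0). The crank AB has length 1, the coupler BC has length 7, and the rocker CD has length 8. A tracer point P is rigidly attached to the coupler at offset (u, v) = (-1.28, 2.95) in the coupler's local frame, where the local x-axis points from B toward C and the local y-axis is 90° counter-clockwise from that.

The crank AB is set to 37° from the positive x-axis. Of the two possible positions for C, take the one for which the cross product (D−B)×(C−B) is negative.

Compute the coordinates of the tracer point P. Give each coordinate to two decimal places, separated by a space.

A=(0,0), D=(7.00,0)
B = A + 1.00·(cos37°, sin37°) = (0.7986, 0.6018)
|BD| = 6.2305
circle(B,7.00) ∩ circle(D,8.00): a=1.9115, h=6.7340
  candidates: C₊=(3.3516,7.1197) cross=41.956; C₋=(2.0507,-6.2853) cross=-41.956
  mode - wants cross < 0 → take C=(2.0507,-6.2853) (cross=-41.956)
ex = (C−B)/|BC| = (0.1789,-0.9839); ey = (0.9839,0.1789)
P = B + -1.28·ex + 2.95·ey = (3.4721,2.3888)

3.47 2.39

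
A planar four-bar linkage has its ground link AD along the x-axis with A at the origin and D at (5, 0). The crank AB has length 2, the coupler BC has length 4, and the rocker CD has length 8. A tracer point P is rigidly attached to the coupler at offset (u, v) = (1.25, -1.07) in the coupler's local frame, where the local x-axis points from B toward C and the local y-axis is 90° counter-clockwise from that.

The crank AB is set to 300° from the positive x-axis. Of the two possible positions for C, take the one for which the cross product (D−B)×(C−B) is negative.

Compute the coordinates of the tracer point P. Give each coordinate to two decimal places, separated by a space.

-0.58 -2.20

A=(0,0), D=(5.00,0)
B = A + 2.00·(cos300°, sin300°) = (1.0000, -1.7321)
|BD| = 4.3589
circle(B,4.00) ∩ circle(D,8.00): a=-3.3265, h=2.2213
  candidates: C₊=(-2.9353,-1.0155) cross=9.682; C₋=(-1.1700,-5.0923) cross=-9.682
  mode - wants cross < 0 → take C=(-1.1700,-5.0923) (cross=-9.682)
ex = (C−B)/|BC| = (-0.5425,-0.8401); ey = (0.8401,-0.5425)
P = B + 1.25·ex + -1.07·ey = (-0.5770,-2.2017)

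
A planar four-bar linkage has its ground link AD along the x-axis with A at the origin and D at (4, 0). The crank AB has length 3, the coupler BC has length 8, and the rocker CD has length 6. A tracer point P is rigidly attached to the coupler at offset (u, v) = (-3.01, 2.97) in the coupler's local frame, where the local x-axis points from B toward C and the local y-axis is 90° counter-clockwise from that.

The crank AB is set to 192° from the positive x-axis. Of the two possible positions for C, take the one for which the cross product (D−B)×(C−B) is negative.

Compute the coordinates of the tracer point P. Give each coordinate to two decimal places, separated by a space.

-3.22 3.60

A=(0,0), D=(4.00,0)
B = A + 3.00·(cos192°, sin192°) = (-2.9344, -0.6237)
|BD| = 6.9624
circle(B,8.00) ∩ circle(D,6.00): a=5.4920, h=5.8170
  candidates: C₊=(2.0144,5.6619) cross=40.501; C₋=(3.0566,-5.9254) cross=-40.501
  mode - wants cross < 0 → take C=(3.0566,-5.9254) (cross=-40.501)
ex = (C−B)/|BC| = (0.7489,-0.6627); ey = (0.6627,0.7489)
P = B + -3.01·ex + 2.97·ey = (-3.2203,3.5952)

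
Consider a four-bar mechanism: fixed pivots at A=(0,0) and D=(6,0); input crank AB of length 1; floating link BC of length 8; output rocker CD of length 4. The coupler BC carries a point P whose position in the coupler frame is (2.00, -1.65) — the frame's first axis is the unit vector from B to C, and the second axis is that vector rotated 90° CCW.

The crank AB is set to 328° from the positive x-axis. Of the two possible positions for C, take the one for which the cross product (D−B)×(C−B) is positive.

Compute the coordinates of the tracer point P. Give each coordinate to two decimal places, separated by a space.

A=(0,0), D=(6.00,0)
B = A + 1.00·(cos328°, sin328°) = (0.8480, -0.5299)
|BD| = 5.1791
circle(B,8.00) ∩ circle(D,4.00): a=7.2235, h=3.4381
  candidates: C₊=(7.6819,3.6292) cross=17.806; C₋=(8.3855,-3.2109) cross=-17.806
  mode + wants cross > 0 → take C=(7.6819,3.6292) (cross=17.806)
ex = (C−B)/|BC| = (0.8542,0.5199); ey = (-0.5199,0.8542)
P = B + 2.00·ex + -1.65·ey = (3.4143,-0.8996)

3.41 -0.90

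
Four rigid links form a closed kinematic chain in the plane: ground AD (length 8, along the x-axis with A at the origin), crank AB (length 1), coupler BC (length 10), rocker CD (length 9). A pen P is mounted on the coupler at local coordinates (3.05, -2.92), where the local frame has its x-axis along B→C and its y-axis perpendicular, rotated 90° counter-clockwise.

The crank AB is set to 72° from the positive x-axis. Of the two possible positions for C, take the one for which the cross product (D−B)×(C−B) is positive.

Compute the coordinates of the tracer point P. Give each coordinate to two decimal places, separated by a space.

4.48 1.58

A=(0,0), D=(8.00,0)
B = A + 1.00·(cos72°, sin72°) = (0.3090, 0.9511)
|BD| = 7.7496
circle(B,10.00) ∩ circle(D,9.00): a=5.1007, h=8.6014
  candidates: C₊=(6.4267,8.8614) cross=66.657; C₋=(4.3155,-8.2113) cross=-66.657
  mode + wants cross > 0 → take C=(6.4267,8.8614) (cross=66.657)
ex = (C−B)/|BC| = (0.6118,0.7910); ey = (-0.7910,0.6118)
P = B + 3.05·ex + -2.92·ey = (4.4847,1.5774)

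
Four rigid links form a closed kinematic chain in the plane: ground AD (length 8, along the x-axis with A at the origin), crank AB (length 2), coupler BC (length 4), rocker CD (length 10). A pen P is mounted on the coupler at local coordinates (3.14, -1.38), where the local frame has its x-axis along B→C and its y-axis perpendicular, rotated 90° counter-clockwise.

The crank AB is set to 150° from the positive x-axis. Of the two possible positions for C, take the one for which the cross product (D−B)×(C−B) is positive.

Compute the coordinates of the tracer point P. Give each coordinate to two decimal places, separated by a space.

A=(0,0), D=(8.00,0)
B = A + 2.00·(cos150°, sin150°) = (-1.7321, 1.0000)
|BD| = 9.7833
circle(B,4.00) ∩ circle(D,10.00): a=0.5986, h=3.9550
  candidates: C₊=(-0.7323,4.8731) cross=38.692; C₋=(-1.5408,-2.9954) cross=-38.692
  mode + wants cross > 0 → take C=(-0.7323,4.8731) (cross=38.692)
ex = (C−B)/|BC| = (0.2499,0.9683); ey = (-0.9683,0.2499)
P = B + 3.14·ex + -1.38·ey = (0.3889,3.6954)

0.39 3.70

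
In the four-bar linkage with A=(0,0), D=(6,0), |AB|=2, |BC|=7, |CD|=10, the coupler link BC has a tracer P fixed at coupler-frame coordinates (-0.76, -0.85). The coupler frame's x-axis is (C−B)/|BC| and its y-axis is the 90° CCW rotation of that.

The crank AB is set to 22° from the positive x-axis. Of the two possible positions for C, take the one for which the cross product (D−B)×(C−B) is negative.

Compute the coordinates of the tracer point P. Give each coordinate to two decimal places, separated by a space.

A=(0,0), D=(6.00,0)
B = A + 2.00·(cos22°, sin22°) = (1.8544, 0.7492)
|BD| = 4.2128
circle(B,7.00) ∩ circle(D,10.00): a=-3.9466, h=5.7814
  candidates: C₊=(-1.0011,7.1403) cross=24.356; C₋=(-3.0575,-4.2381) cross=-24.356
  mode - wants cross < 0 → take C=(-3.0575,-4.2381) (cross=-24.356)
ex = (C−B)/|BC| = (-0.7017,-0.7125); ey = (0.7125,-0.7017)
P = B + -0.76·ex + -0.85·ey = (1.7821,1.8871)

1.78 1.89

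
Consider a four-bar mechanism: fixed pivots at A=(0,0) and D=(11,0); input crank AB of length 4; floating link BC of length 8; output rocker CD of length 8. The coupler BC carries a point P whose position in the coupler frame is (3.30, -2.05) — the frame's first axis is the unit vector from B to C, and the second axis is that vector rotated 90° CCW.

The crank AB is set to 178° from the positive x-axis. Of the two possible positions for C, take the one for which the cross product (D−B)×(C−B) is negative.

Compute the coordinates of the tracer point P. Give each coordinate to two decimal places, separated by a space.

-1.65 -2.95

A=(0,0), D=(11.00,0)
B = A + 4.00·(cos178°, sin178°) = (-3.9976, 0.1396)
|BD| = 14.9982
circle(B,8.00) ∩ circle(D,8.00): a=7.4991, h=2.7863
  candidates: C₊=(3.5272,2.8560) cross=41.789; C₋=(3.4753,-2.7164) cross=-41.789
  mode - wants cross < 0 → take C=(3.4753,-2.7164) (cross=-41.789)
ex = (C−B)/|BC| = (0.9341,-0.3570); ey = (0.3570,0.9341)
P = B + 3.30·ex + -2.05·ey = (-1.6469,-2.9534)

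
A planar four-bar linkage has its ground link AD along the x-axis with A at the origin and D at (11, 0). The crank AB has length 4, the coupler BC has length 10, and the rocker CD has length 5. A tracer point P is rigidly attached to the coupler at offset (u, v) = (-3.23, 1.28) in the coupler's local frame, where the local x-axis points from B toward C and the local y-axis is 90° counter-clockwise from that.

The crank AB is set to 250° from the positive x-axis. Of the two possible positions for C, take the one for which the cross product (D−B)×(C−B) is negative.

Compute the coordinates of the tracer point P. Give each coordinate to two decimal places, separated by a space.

A=(0,0), D=(11.00,0)
B = A + 4.00·(cos250°, sin250°) = (-1.3681, -3.7588)
|BD| = 12.9266
circle(B,10.00) ∩ circle(D,5.00): a=9.3643, h=3.5085
  candidates: C₊=(6.5714,2.3211) cross=45.354; C₋=(8.6118,-4.3928) cross=-45.354
  mode - wants cross < 0 → take C=(8.6118,-4.3928) (cross=-45.354)
ex = (C−B)/|BC| = (0.9980,-0.0634); ey = (0.0634,0.9980)
P = B + -3.23·ex + 1.28·ey = (-4.5104,-2.2766)

-4.51 -2.28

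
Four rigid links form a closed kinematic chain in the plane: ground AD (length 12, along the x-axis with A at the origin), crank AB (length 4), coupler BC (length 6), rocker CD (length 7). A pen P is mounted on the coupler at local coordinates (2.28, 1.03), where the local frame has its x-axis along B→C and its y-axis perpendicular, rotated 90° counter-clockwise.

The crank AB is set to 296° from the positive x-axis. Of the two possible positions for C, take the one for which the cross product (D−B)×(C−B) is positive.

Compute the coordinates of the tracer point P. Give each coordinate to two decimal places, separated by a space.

A=(0,0), D=(12.00,0)
B = A + 4.00·(cos296°, sin296°) = (1.7535, -3.5952)
|BD| = 10.8589
circle(B,6.00) ∩ circle(D,7.00): a=4.8309, h=3.5585
  candidates: C₊=(5.1338,1.3620) cross=38.641; C₋=(7.4900,-5.3535) cross=-38.641
  mode + wants cross > 0 → take C=(5.1338,1.3620) (cross=38.641)
ex = (C−B)/|BC| = (0.5634,0.8262); ey = (-0.8262,0.5634)
P = B + 2.28·ex + 1.03·ey = (2.1870,-1.1312)

2.19 -1.13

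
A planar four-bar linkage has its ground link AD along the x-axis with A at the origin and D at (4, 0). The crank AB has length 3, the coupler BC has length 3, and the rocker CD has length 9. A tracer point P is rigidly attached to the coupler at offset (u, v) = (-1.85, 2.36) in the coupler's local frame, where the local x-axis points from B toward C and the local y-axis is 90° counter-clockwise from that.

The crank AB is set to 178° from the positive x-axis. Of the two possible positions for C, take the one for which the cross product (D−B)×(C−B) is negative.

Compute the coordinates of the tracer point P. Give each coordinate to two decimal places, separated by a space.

A=(0,0), D=(4.00,0)
B = A + 3.00·(cos178°, sin178°) = (-2.9982, 0.1047)
|BD| = 6.9990
circle(B,3.00) ∩ circle(D,9.00): a=-1.6441, h=2.5093
  candidates: C₊=(-4.6046,2.6384) cross=17.563; C₋=(-4.6797,-2.3798) cross=-17.563
  mode - wants cross < 0 → take C=(-4.6797,-2.3798) (cross=-17.563)
ex = (C−B)/|BC| = (-0.5605,-0.8282); ey = (0.8282,-0.5605)
P = B + -1.85·ex + 2.36·ey = (-0.0068,0.3140)

-0.01 0.31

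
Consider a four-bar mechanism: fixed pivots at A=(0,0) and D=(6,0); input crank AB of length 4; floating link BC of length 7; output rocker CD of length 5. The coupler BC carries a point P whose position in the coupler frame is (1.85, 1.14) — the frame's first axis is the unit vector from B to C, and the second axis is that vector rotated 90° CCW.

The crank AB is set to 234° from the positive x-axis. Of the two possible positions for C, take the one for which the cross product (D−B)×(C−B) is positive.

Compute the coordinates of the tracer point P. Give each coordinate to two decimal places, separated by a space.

A=(0,0), D=(6.00,0)
B = A + 4.00·(cos234°, sin234°) = (-2.3511, -3.2361)
|BD| = 8.9562
circle(B,7.00) ∩ circle(D,5.00): a=5.8180, h=3.8925
  candidates: C₊=(1.6673,2.4956) cross=34.862; C₋=(4.4802,-4.7634) cross=-34.862
  mode + wants cross > 0 → take C=(1.6673,2.4956) (cross=34.862)
ex = (C−B)/|BC| = (0.5741,0.8188); ey = (-0.8188,0.5741)
P = B + 1.85·ex + 1.14·ey = (-2.2226,-1.0668)

-2.22 -1.07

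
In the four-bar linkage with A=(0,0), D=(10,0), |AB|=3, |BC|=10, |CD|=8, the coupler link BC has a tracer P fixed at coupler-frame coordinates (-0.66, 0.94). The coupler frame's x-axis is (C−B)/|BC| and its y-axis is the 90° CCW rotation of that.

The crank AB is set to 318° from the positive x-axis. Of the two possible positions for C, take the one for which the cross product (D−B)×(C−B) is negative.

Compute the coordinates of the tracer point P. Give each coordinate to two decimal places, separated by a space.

A=(0,0), D=(10.00,0)
B = A + 3.00·(cos318°, sin318°) = (2.2294, -2.0074)
|BD| = 8.0257
circle(B,10.00) ∩ circle(D,8.00): a=6.2556, h=7.8017
  candidates: C₊=(6.3349,7.1110) cross=62.614; C₋=(10.2376,-7.9965) cross=-62.614
  mode - wants cross < 0 → take C=(10.2376,-7.9965) (cross=-62.614)
ex = (C−B)/|BC| = (0.8008,-0.5989); ey = (0.5989,0.8008)
P = B + -0.66·ex + 0.94·ey = (2.2639,-0.8593)

2.26 -0.86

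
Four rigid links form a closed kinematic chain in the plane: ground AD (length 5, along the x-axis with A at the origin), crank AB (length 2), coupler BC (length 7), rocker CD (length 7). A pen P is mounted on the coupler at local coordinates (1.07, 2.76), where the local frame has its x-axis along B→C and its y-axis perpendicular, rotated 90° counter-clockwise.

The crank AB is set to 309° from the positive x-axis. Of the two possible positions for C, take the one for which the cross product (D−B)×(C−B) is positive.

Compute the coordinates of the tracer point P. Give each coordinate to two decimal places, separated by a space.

A=(0,0), D=(5.00,0)
B = A + 2.00·(cos309°, sin309°) = (1.2586, -1.5543)
|BD| = 4.0514
circle(B,7.00) ∩ circle(D,7.00): a=2.0257, h=6.7005
  candidates: C₊=(0.5587,5.4106) cross=27.146; C₋=(5.6999,-6.9649) cross=-27.146
  mode + wants cross > 0 → take C=(0.5587,5.4106) (cross=27.146)
ex = (C−B)/|BC| = (-0.1000,0.9950); ey = (-0.9950,-0.1000)
P = B + 1.07·ex + 2.76·ey = (-1.5945,-0.7656)

-1.59 -0.77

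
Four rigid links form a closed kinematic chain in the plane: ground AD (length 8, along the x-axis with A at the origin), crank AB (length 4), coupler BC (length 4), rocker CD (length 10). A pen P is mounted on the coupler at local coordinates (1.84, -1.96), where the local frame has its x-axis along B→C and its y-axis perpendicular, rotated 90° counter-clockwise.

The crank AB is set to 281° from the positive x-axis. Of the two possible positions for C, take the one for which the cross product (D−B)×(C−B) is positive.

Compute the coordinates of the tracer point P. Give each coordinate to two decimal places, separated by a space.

A=(0,0), D=(8.00,0)
B = A + 4.00·(cos281°, sin281°) = (0.7632, -3.9265)
|BD| = 8.2334
circle(B,4.00) ∩ circle(D,10.00): a=-0.9845, h=3.8769
  candidates: C₊=(-1.9510,-0.9884) cross=31.920; C₋=(1.7468,-7.8037) cross=-31.920
  mode + wants cross > 0 → take C=(-1.9510,-0.9884) (cross=31.920)
ex = (C−B)/|BC| = (-0.6786,0.7345); ey = (-0.7345,-0.6786)
P = B + 1.84·ex + -1.96·ey = (0.9544,-1.2450)

0.95 -1.24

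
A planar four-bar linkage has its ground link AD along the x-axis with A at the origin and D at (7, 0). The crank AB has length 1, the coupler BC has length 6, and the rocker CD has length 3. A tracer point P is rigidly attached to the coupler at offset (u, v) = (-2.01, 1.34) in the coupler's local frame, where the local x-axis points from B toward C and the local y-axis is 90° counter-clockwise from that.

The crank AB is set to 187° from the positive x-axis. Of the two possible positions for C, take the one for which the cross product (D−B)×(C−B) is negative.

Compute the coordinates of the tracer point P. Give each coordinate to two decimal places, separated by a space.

A=(0,0), D=(7.00,0)
B = A + 1.00·(cos187°, sin187°) = (-0.9925, -0.1219)
|BD| = 7.9935
circle(B,6.00) ∩ circle(D,3.00): a=5.6856, h=1.9167
  candidates: C₊=(4.6632,1.8813) cross=15.321; C₋=(4.7216,-1.9517) cross=-15.321
  mode - wants cross < 0 → take C=(4.7216,-1.9517) (cross=-15.321)
ex = (C−B)/|BC| = (0.9524,-0.3050); ey = (0.3050,0.9524)
P = B + -2.01·ex + 1.34·ey = (-2.4981,1.7673)

-2.50 1.77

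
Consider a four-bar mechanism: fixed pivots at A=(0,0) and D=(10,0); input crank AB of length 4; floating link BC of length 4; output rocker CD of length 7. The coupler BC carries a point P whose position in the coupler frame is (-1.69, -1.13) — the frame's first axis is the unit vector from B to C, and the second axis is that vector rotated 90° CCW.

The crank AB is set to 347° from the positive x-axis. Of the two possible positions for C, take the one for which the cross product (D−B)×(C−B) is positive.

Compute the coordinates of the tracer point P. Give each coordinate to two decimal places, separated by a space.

A=(0,0), D=(10.00,0)
B = A + 4.00·(cos347°, sin347°) = (3.8975, -0.8998)
|BD| = 6.1685
circle(B,4.00) ∩ circle(D,7.00): a=0.4094, h=3.9790
  candidates: C₊=(3.7221,3.0963) cross=24.544; C₋=(4.8829,-4.7765) cross=-24.544
  mode + wants cross > 0 → take C=(3.7221,3.0963) (cross=24.544)
ex = (C−B)/|BC| = (-0.0439,0.9990); ey = (-0.9990,-0.0439)
P = B + -1.69·ex + -1.13·ey = (5.1005,-2.5386)

5.10 -2.54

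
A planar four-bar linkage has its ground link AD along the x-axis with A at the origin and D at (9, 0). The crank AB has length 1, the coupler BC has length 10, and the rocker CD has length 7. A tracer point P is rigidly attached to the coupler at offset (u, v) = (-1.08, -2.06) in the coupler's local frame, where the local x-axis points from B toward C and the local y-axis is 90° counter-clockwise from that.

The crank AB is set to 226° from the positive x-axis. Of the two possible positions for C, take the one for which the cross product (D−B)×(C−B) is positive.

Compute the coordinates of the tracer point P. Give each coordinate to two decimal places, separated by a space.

0.03 -2.93

A=(0,0), D=(9.00,0)
B = A + 1.00·(cos226°, sin226°) = (-0.6947, -0.7193)
|BD| = 9.7213
circle(B,10.00) ∩ circle(D,7.00): a=7.4838, h=6.6327
  candidates: C₊=(6.2778,6.4490) cross=64.479; C₋=(7.2594,-6.7801) cross=-64.479
  mode + wants cross > 0 → take C=(6.2778,6.4490) (cross=64.479)
ex = (C−B)/|BC| = (0.6972,0.7168); ey = (-0.7168,0.6972)
P = B + -1.08·ex + -2.06·ey = (0.0290,-2.9298)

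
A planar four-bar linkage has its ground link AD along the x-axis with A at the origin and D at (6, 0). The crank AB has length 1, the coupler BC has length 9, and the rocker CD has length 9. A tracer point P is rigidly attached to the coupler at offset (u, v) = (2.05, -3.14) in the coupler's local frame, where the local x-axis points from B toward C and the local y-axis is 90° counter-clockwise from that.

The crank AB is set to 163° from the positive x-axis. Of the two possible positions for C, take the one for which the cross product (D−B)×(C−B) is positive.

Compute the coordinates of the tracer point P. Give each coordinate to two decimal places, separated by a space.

2.76 0.81

A=(0,0), D=(6.00,0)
B = A + 1.00·(cos163°, sin163°) = (-0.9563, 0.2924)
|BD| = 6.9624
circle(B,9.00) ∩ circle(D,9.00): a=3.4812, h=8.2995
  candidates: C₊=(2.8704,8.4383) cross=57.785; C₋=(2.1733,-8.1460) cross=-57.785
  mode + wants cross > 0 → take C=(2.8704,8.4383) (cross=57.785)
ex = (C−B)/|BC| = (0.4252,0.9051); ey = (-0.9051,0.4252)
P = B + 2.05·ex + -3.14·ey = (2.7574,0.8128)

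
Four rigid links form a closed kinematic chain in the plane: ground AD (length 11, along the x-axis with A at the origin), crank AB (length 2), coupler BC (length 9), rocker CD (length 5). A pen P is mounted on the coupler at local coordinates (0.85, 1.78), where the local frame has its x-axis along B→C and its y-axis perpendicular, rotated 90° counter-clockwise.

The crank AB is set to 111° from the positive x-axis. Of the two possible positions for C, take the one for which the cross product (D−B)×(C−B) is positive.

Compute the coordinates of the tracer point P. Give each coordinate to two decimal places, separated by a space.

-0.32 3.80

A=(0,0), D=(11.00,0)
B = A + 2.00·(cos111°, sin111°) = (-0.7167, 1.8672)
|BD| = 11.8646
circle(B,9.00) ∩ circle(D,5.00): a=8.2923, h=3.4984
  candidates: C₊=(8.0227,4.0170) cross=41.507; C₋=(6.9216,-2.8926) cross=-41.507
  mode + wants cross > 0 → take C=(8.0227,4.0170) (cross=41.507)
ex = (C−B)/|BC| = (0.9711,0.2389); ey = (-0.2389,0.9711)
P = B + 0.85·ex + 1.78·ey = (-0.3165,3.7987)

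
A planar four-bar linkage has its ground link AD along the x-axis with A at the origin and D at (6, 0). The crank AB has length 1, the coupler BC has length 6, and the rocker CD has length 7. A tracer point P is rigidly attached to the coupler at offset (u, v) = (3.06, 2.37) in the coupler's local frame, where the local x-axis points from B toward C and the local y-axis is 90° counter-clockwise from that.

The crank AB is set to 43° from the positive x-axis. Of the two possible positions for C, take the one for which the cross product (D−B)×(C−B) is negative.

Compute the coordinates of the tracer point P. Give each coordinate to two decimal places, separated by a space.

A=(0,0), D=(6.00,0)
B = A + 1.00·(cos43°, sin43°) = (0.7314, 0.6820)
|BD| = 5.3126
circle(B,6.00) ∩ circle(D,7.00): a=1.4328, h=5.8264
  candidates: C₊=(2.9003,6.2763) cross=30.953; C₋=(1.4043,-5.2801) cross=-30.953
  mode - wants cross < 0 → take C=(1.4043,-5.2801) (cross=-30.953)
ex = (C−B)/|BC| = (0.1122,-0.9937); ey = (0.9937,0.1122)
P = B + 3.06·ex + 2.37·ey = (3.4296,-2.0929)

3.43 -2.09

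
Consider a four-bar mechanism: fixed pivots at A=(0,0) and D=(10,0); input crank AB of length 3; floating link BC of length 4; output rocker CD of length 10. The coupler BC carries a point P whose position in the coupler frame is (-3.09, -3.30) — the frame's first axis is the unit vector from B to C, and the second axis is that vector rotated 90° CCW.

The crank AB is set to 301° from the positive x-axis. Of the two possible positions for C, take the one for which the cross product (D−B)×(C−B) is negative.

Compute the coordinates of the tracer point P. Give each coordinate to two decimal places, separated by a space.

A=(0,0), D=(10.00,0)
B = A + 3.00·(cos301°, sin301°) = (1.5451, -2.5715)
|BD| = 8.8373
circle(B,4.00) ∩ circle(D,10.00): a=-0.3339, h=3.9860
  candidates: C₊=(0.0658,1.1449) cross=35.226; C₋=(2.3855,-6.4822) cross=-35.226
  mode - wants cross < 0 → take C=(2.3855,-6.4822) (cross=-35.226)
ex = (C−B)/|BC| = (0.2101,-0.9777); ey = (0.9777,0.2101)
P = B + -3.09·ex + -3.30·ey = (-2.3304,-0.2438)

-2.33 -0.24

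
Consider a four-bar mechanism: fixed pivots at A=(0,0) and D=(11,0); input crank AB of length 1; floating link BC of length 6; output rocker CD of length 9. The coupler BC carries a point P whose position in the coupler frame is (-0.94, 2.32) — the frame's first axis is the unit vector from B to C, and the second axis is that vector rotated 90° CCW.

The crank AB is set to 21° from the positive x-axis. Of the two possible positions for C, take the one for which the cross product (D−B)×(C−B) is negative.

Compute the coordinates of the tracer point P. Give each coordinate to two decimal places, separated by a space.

A=(0,0), D=(11.00,0)
B = A + 1.00·(cos21°, sin21°) = (0.9336, 0.3584)
|BD| = 10.0728
circle(B,6.00) ∩ circle(D,9.00): a=2.8027, h=5.3052
  candidates: C₊=(3.9232,5.5605) cross=53.438; C₋=(3.5457,-5.0432) cross=-53.438
  mode - wants cross < 0 → take C=(3.5457,-5.0432) (cross=-53.438)
ex = (C−B)/|BC| = (0.4354,-0.9003); ey = (0.9003,0.4354)
P = B + -0.94·ex + 2.32·ey = (2.6129,2.2146)

2.61 2.21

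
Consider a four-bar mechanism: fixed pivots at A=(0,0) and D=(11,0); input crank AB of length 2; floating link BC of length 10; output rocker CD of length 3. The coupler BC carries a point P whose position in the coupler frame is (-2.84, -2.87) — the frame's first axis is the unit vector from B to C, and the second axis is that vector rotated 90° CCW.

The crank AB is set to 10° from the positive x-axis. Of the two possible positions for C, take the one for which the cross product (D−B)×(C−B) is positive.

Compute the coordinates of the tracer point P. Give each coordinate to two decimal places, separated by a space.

-0.03 -3.16

A=(0,0), D=(11.00,0)
B = A + 2.00·(cos10°, sin10°) = (1.9696, 0.3473)
|BD| = 9.0371
circle(B,10.00) ∩ circle(D,3.00): a=9.5534, h=2.9552
  candidates: C₊=(11.6295,2.9332) cross=26.707; C₋=(11.4023,-2.9729) cross=-26.707
  mode + wants cross > 0 → take C=(11.6295,2.9332) (cross=26.707)
ex = (C−B)/|BC| = (0.9660,0.2586); ey = (-0.2586,0.9660)
P = B + -2.84·ex + -2.87·ey = (-0.0316,-3.1595)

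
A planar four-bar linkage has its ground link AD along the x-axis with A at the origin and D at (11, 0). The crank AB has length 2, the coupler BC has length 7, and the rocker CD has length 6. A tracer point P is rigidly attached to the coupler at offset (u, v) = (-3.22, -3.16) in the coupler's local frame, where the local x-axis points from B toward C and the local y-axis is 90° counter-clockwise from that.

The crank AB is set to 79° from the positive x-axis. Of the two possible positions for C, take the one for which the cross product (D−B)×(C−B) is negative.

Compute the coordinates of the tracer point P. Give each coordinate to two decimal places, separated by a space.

-4.12 1.73

A=(0,0), D=(11.00,0)
B = A + 2.00·(cos79°, sin79°) = (0.3816, 1.9633)
|BD| = 10.7984
circle(B,7.00) ∩ circle(D,6.00): a=6.0011, h=3.6037
  candidates: C₊=(6.9379,4.4158) cross=38.914; C₋=(5.6275,-2.6714) cross=-38.914
  mode - wants cross < 0 → take C=(5.6275,-2.6714) (cross=-38.914)
ex = (C−B)/|BC| = (0.7494,-0.6621); ey = (0.6621,0.7494)
P = B + -3.22·ex + -3.16·ey = (-4.1237,1.7271)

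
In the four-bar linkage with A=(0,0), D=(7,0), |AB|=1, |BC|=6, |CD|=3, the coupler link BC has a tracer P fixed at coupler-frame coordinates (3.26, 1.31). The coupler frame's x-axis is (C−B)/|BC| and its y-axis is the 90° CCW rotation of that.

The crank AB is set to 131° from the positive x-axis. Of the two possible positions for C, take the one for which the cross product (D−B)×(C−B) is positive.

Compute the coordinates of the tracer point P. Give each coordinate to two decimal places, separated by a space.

A=(0,0), D=(7.00,0)
B = A + 1.00·(cos131°, sin131°) = (-0.6561, 0.7547)
|BD| = 7.6932
circle(B,6.00) ∩ circle(D,3.00): a=5.6014, h=2.1505
  candidates: C₊=(5.1293,2.3453) cross=16.544; C₋=(4.7073,-1.9349) cross=-16.544
  mode + wants cross > 0 → take C=(5.1293,2.3453) (cross=16.544)
ex = (C−B)/|BC| = (0.9642,0.2651); ey = (-0.2651,0.9642)
P = B + 3.26·ex + 1.31·ey = (2.1400,2.8821)

2.14 2.88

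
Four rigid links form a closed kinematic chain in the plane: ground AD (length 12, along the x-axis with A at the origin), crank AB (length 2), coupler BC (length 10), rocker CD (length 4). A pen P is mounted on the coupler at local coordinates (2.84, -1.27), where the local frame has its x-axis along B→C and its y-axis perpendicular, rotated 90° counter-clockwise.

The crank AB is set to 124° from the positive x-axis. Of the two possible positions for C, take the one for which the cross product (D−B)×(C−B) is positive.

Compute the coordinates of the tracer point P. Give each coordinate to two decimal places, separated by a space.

1.81 0.62

A=(0,0), D=(12.00,0)
B = A + 2.00·(cos124°, sin124°) = (-1.1184, 1.6581)
|BD| = 13.2228
circle(B,10.00) ∩ circle(D,4.00): a=9.7877, h=2.0495
  candidates: C₊=(8.8491,2.4641) cross=27.100; C₋=(8.3351,-1.6026) cross=-27.100
  mode + wants cross > 0 → take C=(8.8491,2.4641) (cross=27.100)
ex = (C−B)/|BC| = (0.9967,0.0806); ey = (-0.0806,0.9967)
P = B + 2.84·ex + -1.27·ey = (1.8147,0.6211)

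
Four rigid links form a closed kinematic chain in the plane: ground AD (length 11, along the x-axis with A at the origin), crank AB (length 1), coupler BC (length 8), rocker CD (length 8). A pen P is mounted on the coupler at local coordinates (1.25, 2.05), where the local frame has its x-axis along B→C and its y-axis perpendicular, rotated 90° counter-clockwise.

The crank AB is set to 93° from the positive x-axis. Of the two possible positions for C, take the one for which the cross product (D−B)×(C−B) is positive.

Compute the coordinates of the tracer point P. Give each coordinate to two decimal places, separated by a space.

-0.45 3.37

A=(0,0), D=(11.00,0)
B = A + 1.00·(cos93°, sin93°) = (-0.0523, 0.9986)
|BD| = 11.0974
circle(B,8.00) ∩ circle(D,8.00): a=5.5487, h=5.7630
  candidates: C₊=(5.9924,6.2389) cross=63.954; C₋=(4.9552,-5.2403) cross=-63.954
  mode + wants cross > 0 → take C=(5.9924,6.2389) (cross=63.954)
ex = (C−B)/|BC| = (0.7556,0.6550); ey = (-0.6550,0.7556)
P = B + 1.25·ex + 2.05·ey = (-0.4507,3.3664)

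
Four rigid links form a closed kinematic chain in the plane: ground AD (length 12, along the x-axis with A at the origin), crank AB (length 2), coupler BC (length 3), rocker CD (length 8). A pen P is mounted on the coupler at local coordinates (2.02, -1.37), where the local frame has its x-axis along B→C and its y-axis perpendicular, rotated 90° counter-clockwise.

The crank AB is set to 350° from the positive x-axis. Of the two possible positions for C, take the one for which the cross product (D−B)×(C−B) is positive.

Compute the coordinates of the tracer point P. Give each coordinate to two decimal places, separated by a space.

4.38 0.01

A=(0,0), D=(12.00,0)
B = A + 2.00·(cos350°, sin350°) = (1.9696, -0.3473)
|BD| = 10.0364
circle(B,3.00) ∩ circle(D,8.00): a=2.2782, h=1.9519
  candidates: C₊=(4.1789,1.6823) cross=19.590; C₋=(4.3140,-2.2192) cross=-19.590
  mode + wants cross > 0 → take C=(4.1789,1.6823) (cross=19.590)
ex = (C−B)/|BC| = (0.7364,0.6765); ey = (-0.6765,0.7364)
P = B + 2.02·ex + -1.37·ey = (4.3840,0.0104)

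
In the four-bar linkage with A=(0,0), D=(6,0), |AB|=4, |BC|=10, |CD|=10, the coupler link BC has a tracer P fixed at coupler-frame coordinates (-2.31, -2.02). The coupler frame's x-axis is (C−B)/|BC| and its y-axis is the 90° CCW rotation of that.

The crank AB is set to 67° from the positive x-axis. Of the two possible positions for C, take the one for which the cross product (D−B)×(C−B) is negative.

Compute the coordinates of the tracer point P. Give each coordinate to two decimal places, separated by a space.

0.60 6.60

A=(0,0), D=(6.00,0)
B = A + 4.00·(cos67°, sin67°) = (1.5629, 3.6820)
|BD| = 5.7658
circle(B,10.00) ∩ circle(D,10.00): a=2.8829, h=9.5754
  candidates: C₊=(9.8963,9.2097) cross=55.210; C₋=(-2.3333,-5.5277) cross=-55.210
  mode - wants cross < 0 → take C=(-2.3333,-5.5277) (cross=-55.210)
ex = (C−B)/|BC| = (-0.3896,-0.9210); ey = (0.9210,-0.3896)
P = B + -2.31·ex + -2.02·ey = (0.6026,6.5965)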